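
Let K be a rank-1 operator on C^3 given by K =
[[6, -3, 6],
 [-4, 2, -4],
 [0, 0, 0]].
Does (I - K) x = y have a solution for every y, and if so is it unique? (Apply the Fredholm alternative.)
(I - K) is invertible (det(I - K) = -7 ≠ 0), so for every y in C^3 the equation (I - K) x = y has a unique solution.

K has rank 1, so it is an outer product K = u v^T: every row of K is a multiple of one row vector. Reading off the entries, u = (3, -2, 0) and v = (2, -1, 2) (row i of K equals u_i·v^T). A rank-one matrix u v^T satisfies K u = u (v·u) and kills the (2)-dimensional subspace v^⊥, so its characteristic polynomial is lambda^2 (lambda - v·u) with v·u = tr K = 8. Hence the eigenvalues of I - K are 1 (multiplicity 2) and 1 - (8) = -7, so det(I - K) = -7. (Direct check: I - K =
[[-5, 3, -6],
 [4, -1, 4],
 [0, 0, 1]]
has determinant -7.) The finite-dimensional Fredholm alternative says: either (I - K) is invertible, or ker(I - K) ≠ {0} and then range(I - K) = ker((I - K)^*)^⊥, with dim ker(I - K) = dim ker((I - K)^*). Since det(I - K) ≠ 0, 1 is not an eigenvalue of K and ker(I - K) = {0}, so we are in the first case: for every y there is a unique x = (I - K)^(-1) y. Explicitly, by the Sherman–Morrison formula, (I - u v^T)^(-1) = I + u v^T/(1 - v·u), i.e. (I - K)^(-1) = I + K/(-7).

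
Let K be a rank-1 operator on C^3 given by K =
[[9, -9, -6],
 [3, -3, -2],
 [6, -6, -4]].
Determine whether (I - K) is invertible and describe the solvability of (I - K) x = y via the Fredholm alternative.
(I - K) is invertible (det(I - K) = -1 ≠ 0), so for every y in C^3 the equation (I - K) x = y has a unique solution.

K has rank 1, so it is an outer product K = u v^T: every row of K is a multiple of one row vector. Reading off the entries, u = (-3, -1, -2) and v = (-3, 3, 2) (row i of K equals u_i·v^T). A rank-one matrix u v^T satisfies K u = u (v·u) and kills the (2)-dimensional subspace v^⊥, so its characteristic polynomial is lambda^2 (lambda - v·u) with v·u = tr K = 2. Hence the eigenvalues of I - K are 1 (multiplicity 2) and 1 - (2) = -1, so det(I - K) = -1. (Direct check: I - K =
[[-8, 9, 6],
 [-3, 4, 2],
 [-6, 6, 5]]
has determinant -1.) The finite-dimensional Fredholm alternative says: either (I - K) is invertible, or ker(I - K) ≠ {0} and then range(I - K) = ker((I - K)^*)^⊥, with dim ker(I - K) = dim ker((I - K)^*). Since det(I - K) ≠ 0, 1 is not an eigenvalue of K and ker(I - K) = {0}, so we are in the first case: for every y there is a unique x = (I - K)^(-1) y. Explicitly, by the Sherman–Morrison formula, (I - u v^T)^(-1) = I + u v^T/(1 - v·u), i.e. (I - K)^(-1) = I - K.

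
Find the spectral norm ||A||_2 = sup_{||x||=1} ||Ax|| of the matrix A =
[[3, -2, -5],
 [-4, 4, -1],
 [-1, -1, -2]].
||A||_2 ≈ 7.1706 (= sqrt(largest eigenvalue of A^T A))

||A||_2 = sigma_max(A) = sqrt(lambda_max(A^T A)). Form the symmetric matrix M = A^T A =
[[26, -21, -9],
 [-21, 21, 8],
 [-9, 8, 30]].
Its characteristic polynomial (trace, sum of principal 2x2 minors, determinant of M give the coefficients) is
  p(λ) = det(λ I - M) = λ^3 - 77λ^2 + 1370λ - 2809.
No integer candidate from the rational root theorem (±divisors of 2809) is a root, so the roots are irrational. The cubic discriminant is Δ = 833865705 > 0, so there are three distinct real roots. p(2) = -369 and p(3) = 635 have opposite signs, so a root lies in (2, 3); Newton's method refines it to λ ≈ 2.3517. p(23) = 135 and p(24) = -457 have opposite signs, so a root lies in (23, 24); Newton's method refines it to λ ≈ 23.2301. p(51) = -565 and p(52) = 831 have opposite signs, so a root lies in (51, 52); Newton's method refines it to λ ≈ 51.4182. Check (Vieta): the three roots sum to 77, matching tr M = 77.
So the eigenvalues of A^T A are ≈ 2.3517, 23.2301, 51.4182 (all ≥ 0, as they must be for A^T A). The largest is λ_max ≈ 51.4182, hence ||A||_2 = sqrt(λ_max) ≈ 7.1706.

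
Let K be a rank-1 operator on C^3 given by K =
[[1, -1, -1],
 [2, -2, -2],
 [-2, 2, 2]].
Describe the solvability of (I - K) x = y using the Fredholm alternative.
(I - K) is singular (det(I - K) = 0, i.e. 1 ∈ sigma(K)). (I - K) x = y is solvable iff y ⊥ ker((I - K)^*) = span{(1, -1, -1)}, i.e. iff y_1 - y_2 - y_3 = 0. When solvable, the solutions are x = y + c·(1, 2, -2), c arbitrary (ker(I - K) = span{(1, 2, -2)}, dimension 1).

K has rank 1, so it is an outer product K = u v^T: every row of K is a multiple of one row vector. Reading off the entries, u = (1, 2, -2) and v = (1, -1, -1) (row i of K equals u_i·v^T). A rank-one matrix u v^T satisfies K u = u (v·u) and kills the (2)-dimensional subspace v^⊥, so its characteristic polynomial is lambda^2 (lambda - v·u) with v·u = tr K = 1. Hence the eigenvalues of I - K are 1 (multiplicity 2) and 1 - (1) = 0, so det(I - K) = 0. (Direct check: I - K =
[[0, 1, 1],
 [-2, 3, 2],
 [2, -2, -1]]
has determinant 0.) So 1 is an eigenvalue of K and (I - K) is not invertible. The finite-dimensional Fredholm alternative says: either (I - K) is invertible, or ker(I - K) ≠ {0} and then range(I - K) = ker((I - K)^*)^⊥, with dim ker(I - K) = dim ker((I - K)^*). We are in the second case, so we need both kernels. Kernel of I - K: (I - K) u = u - u (v·u) = u - u = 0, so ker(I - K) = span{u} = span{(1, 2, -2)} (it is exactly 1-dimensional because rank(I - K) = 2). Kernel of the adjoint: K is real, so (I - K)^* = I - K^T = I - v u^T, and (I - v u^T) v = v - v (u·v) = 0; hence ker((I - K)^*) = span{v} = span{(1, -1, -1)}. Therefore (I - K) x = y is solvable iff <y, v> = 0, i.e. iff y_1 - y_2 - y_3 = 0. When this holds, K y = u (v·y) = 0, so (I - K) y = y and x = y is a particular solution; the full solution set is the line x = y + c·u = y + c·(1, 2, -2), c ∈ C.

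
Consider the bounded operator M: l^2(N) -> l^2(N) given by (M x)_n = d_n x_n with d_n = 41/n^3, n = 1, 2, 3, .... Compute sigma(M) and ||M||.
sigma(M) = {41/n^3 : n ≥ 1} ∪ {0}; ||M|| = 41

A bounded diagonal operator on l^2 with diagonal entries d_n has spectrum equal to the closure of {d_n : n ≥ 1}: every d_n is an eigenvalue (with eigenvector e_n), so {d_n} ⊂ sigma(M); the spectrum is closed, so its closure is too; and for lambda not in the closure, (M - lambda I) has bounded inverse (the diagonal entries 1/(d_n - lambda) are bounded). For our sequence d_n = 41/n^3, n = 1, 2, 3, ...:
  - {d_n} = {41/n^3 : n ≥ 1}; the only limit point is 0
  - closure = {41/n^3 : n ≥ 1} ∪ {0}
For the norm: a diagonal operator has ||M|| = sup_n |d_n|. Here d_n = 41/n^3 is positive and decreasing, so sup_n |d_n| = d_1 = 41. So ||M|| = 41.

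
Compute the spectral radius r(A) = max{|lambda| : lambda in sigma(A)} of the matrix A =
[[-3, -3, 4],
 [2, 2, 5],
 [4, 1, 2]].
r(A) ≈ 5.4857

The eigenvalues of A are the roots of its characteristic polynomial. With M = A (coefficients from the trace, the sum of principal 2x2 minors, and det A):
  p(λ) = det(λ I - M) = λ^3 - λ^2 - 23λ + 69.
No integer candidate from the rational root theorem (±divisors of 69) is a root, so the roots are irrational. The cubic discriminant is Δ = -50508 < 0, so there is one real root and a complex-conjugate pair. p(-6) = -45 and p(-5) = 34 have opposite signs, so a root lies in (-6, -5); Newton's method refines it to λ ≈ -5.4857. Dividing out (λ - (-5.4857)) leaves approximately λ^2 - 6.4857λ + 12.5782. For λ^2 - 6.4857λ + 12.5782 the discriminant is -8.249. It is negative, so the remaining roots are the complex-conjugate pair λ ≈ 3.2428 ± 1.4361i. Their product equals the constant term, so |λ|^2 ≈ 12.5782 and |λ| ≈ 3.5466.
Thus the eigenvalues (to 4 decimals) are -5.4857 (modulus 5.4857); 3.2428 ± 1.4361i (modulus 3.5466). The spectral radius is the largest modulus: r(A) ≈ 5.4857. (Cross-check: r(A) ≤ ||A||_2 ≈ 6.9504; equality holds whenever A is normal, though it can also hold for some non-normal A.)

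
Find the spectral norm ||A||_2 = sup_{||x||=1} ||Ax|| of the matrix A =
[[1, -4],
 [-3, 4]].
||A||_2 = sqrt((42 + sqrt(1508))/2) ≈ 6.3574 (= sqrt(largest eigenvalue of A^T A))

||A||_2 = sigma_max(A) = sqrt(lambda_max(A^T A)). Form the symmetric matrix M = A^T A =
[[10, -16],
 [-16, 32]].
Its characteristic polynomial (trace, determinant of M give the coefficients) is
  p(λ) = det(λ I - M) = λ^2 - 42λ + 64.
For λ^2 - 42λ + 64 the discriminant is 1508. It is nonnegative but not a perfect square, so the roots are real and irrational: λ = (42 ± sqrt(1508))/2 ≈ 40.4165, 1.5835.
So the eigenvalues of A^T A are ≈ 1.5835, 40.4165 (all ≥ 0, as they must be for A^T A). The largest is λ_max = (42 + sqrt(1508))/2 ≈ 40.4165, hence ||A||_2 = sqrt(λ_max) = sqrt((42 + sqrt(1508))/2) ≈ 6.3574.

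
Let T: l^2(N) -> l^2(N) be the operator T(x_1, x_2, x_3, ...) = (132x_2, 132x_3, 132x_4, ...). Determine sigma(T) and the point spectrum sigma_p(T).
sigma(T) = closed disk {z in C : |z| ≤ 132}; sigma_p(T) = open disk {z in C : |z| < 132}

Note T = 132·V where V is the unit left shift (V x)_k = x_{k+1}; so sigma(T) = 132·sigma(V) and ||T|| = 132||V||. ||T x||^2 = 17424sum_{k≥2} |x_k|^2 ≤ 17424||x||^2, with equality on {x : x_1 = 0}, so ||T|| = 132. For any lambda with |lambda| < 132, set r = lambda/132 (|r| < 1); the vector x = (1, r, r^2, ...) is in l^2 and satisfies T x = 132(r, r^2, ...) = lambda x, so lambda is an eigenvalue. On the boundary |lambda| = 132 the geometric series diverges, so no l^2 eigenvector exists, but these lambda lie in the approximate point spectrum. Hence sigma(T) is the closed disk of radius 132 and sigma_p(T) is the open disk.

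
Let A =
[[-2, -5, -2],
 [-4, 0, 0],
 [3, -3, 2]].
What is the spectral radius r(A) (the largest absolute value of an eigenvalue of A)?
r(A) ≈ 5.4531

The eigenvalues of A are the roots of its characteristic polynomial. With M = A (coefficients from the trace, the sum of principal 2x2 minors, and det A):
  p(λ) = det(λ I - M) = λ^3 - 18λ + 64.
No integer candidate from the rational root theorem (±divisors of 64) is a root, so the roots are irrational. The cubic discriminant is Δ = -87264 < 0, so there is one real root and a complex-conjugate pair. p(-6) = -44 and p(-5) = 29 have opposite signs, so a root lies in (-6, -5); Newton's method refines it to λ ≈ -5.4531. Dividing out (λ - (-5.4531)) leaves approximately λ^2 - 5.4531λ + 11.7364. For λ^2 - 5.4531λ + 11.7364 the discriminant is -17.2093. It is negative, so the remaining roots are the complex-conjugate pair λ ≈ 2.7266 ± 2.0742i. Their product equals the constant term, so |λ|^2 ≈ 11.7364 and |λ| ≈ 3.4258.
Thus the eigenvalues (to 4 decimals) are -5.4531 (modulus 5.4531); 2.7266 ± 2.0742i (modulus 3.4258). The spectral radius is the largest modulus: r(A) ≈ 5.4531. (Cross-check: r(A) ≤ ||A||_2 ≈ 6.015; equality holds whenever A is normal, though it can also hold for some non-normal A.)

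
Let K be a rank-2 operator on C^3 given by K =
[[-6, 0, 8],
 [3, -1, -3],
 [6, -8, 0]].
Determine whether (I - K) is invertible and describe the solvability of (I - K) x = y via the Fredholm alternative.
(I - K) is invertible (det(I - K) = -58 ≠ 0), so for every y in C^3 the equation (I - K) x = y has a unique solution.

K has rank 2 and factors as K = U V^T = u1 v1^T + u2 v2^T with u1 = (-1, 0, -3), v1 = (-3, 3, 1), u2 = (3, -1, 1), v2 = (-3, 1, 3) (multiplying out reproduces the displayed K). The nonzero eigenvalues of U V^T coincide with those of the 2 x 2 matrix G = V^T U = [[v1·u1, v1·u2], [v2·u1, v2·u2]] = [[0, -11], [-6, -7]], and by the Sylvester determinant identity det(I_3 - U V^T) = det(I_2 - V^T U) = det([[1, 11], [6, 8]]) = (1)(8) - (11)(6) = -58. (Direct check: I - K =
[[7, 0, -8],
 [-3, 2, 3],
 [-6, 8, 1]]
has determinant -58.) The finite-dimensional Fredholm alternative says: either (I - K) is invertible, or ker(I - K) ≠ {0} and then range(I - K) = ker((I - K)^*)^⊥, with dim ker(I - K) = dim ker((I - K)^*). Since det(I - K) ≠ 0, 1 is not an eigenvalue of K and ker(I - K) = {0}, so we are in the first case: for every y there is a unique x = (I - K)^(-1) y. (Explicitly, by the Woodbury identity, (I - U V^T)^(-1) = I + U (I_2 - G)^(-1) V^T.)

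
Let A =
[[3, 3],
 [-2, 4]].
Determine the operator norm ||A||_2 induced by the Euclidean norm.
||A||_2 = sqrt((38 + sqrt(148))/2) ≈ 5.0083 (= sqrt(largest eigenvalue of A^T A))

||A||_2 = sigma_max(A) = sqrt(lambda_max(A^T A)). Form the symmetric matrix M = A^T A =
[[13, 1],
 [1, 25]].
Its characteristic polynomial (trace, determinant of M give the coefficients) is
  p(λ) = det(λ I - M) = λ^2 - 38λ + 324.
For λ^2 - 38λ + 324 the discriminant is 148. It is nonnegative but not a perfect square, so the roots are real and irrational: λ = (38 ± sqrt(148))/2 ≈ 25.0828, 12.9172.
So the eigenvalues of A^T A are ≈ 12.9172, 25.0828 (all ≥ 0, as they must be for A^T A). The largest is λ_max = (38 + sqrt(148))/2 ≈ 25.0828, hence ||A||_2 = sqrt(λ_max) = sqrt((38 + sqrt(148))/2) ≈ 5.0083.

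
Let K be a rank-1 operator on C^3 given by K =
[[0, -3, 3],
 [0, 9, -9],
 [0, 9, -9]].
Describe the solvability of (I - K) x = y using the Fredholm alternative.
(I - K) is invertible (det(I - K) = 1 ≠ 0), so for every y in C^3 the equation (I - K) x = y has a unique solution.

K has rank 1, so it is an outer product K = u v^T: every row of K is a multiple of one row vector. Reading off the entries, u = (1, -3, -3) and v = (0, -3, 3) (row i of K equals u_i·v^T). A rank-one matrix u v^T satisfies K u = u (v·u) and kills the (2)-dimensional subspace v^⊥, so its characteristic polynomial is lambda^2 (lambda - v·u) with v·u = tr K = 0. Hence the eigenvalues of I - K are 1 (multiplicity 2) and 1 - (0) = 1, so det(I - K) = 1. (Direct check: I - K =
[[1, 3, -3],
 [0, -8, 9],
 [0, -9, 10]]
has determinant 1.) The finite-dimensional Fredholm alternative says: either (I - K) is invertible, or ker(I - K) ≠ {0} and then range(I - K) = ker((I - K)^*)^⊥, with dim ker(I - K) = dim ker((I - K)^*). Since det(I - K) ≠ 0, 1 is not an eigenvalue of K and ker(I - K) = {0}, so we are in the first case: for every y there is a unique x = (I - K)^(-1) y. Explicitly, by the Sherman–Morrison formula, (I - u v^T)^(-1) = I + u v^T/(1 - v·u), i.e. (I - K)^(-1) = I + K.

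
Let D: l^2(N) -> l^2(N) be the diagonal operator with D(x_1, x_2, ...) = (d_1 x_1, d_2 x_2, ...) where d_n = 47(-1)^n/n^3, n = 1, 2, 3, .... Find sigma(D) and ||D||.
sigma(D) = {47(-1)^n/n^3 : n ≥ 1} ∪ {0}; ||D|| = 47

A bounded diagonal operator on l^2 with diagonal entries d_n has spectrum equal to the closure of {d_n : n ≥ 1}: every d_n is an eigenvalue (with eigenvector e_n), so {d_n} ⊂ sigma(D); the spectrum is closed, so its closure is too; and for lambda not in the closure, (D - lambda I) has bounded inverse (the diagonal entries 1/(d_n - lambda) are bounded). For our sequence d_n = 47(-1)^n/n^3, n = 1, 2, 3, ...:
  - {d_n} = {47(-1)^n/n^3 : n ≥ 1}; the only limit point is 0
  - closure = {47(-1)^n/n^3 : n ≥ 1} ∪ {0}
For the norm: a diagonal operator has ||D|| = sup_n |d_n|. Here |d_n| = 47/n^3 is decreasing, so sup_n |d_n| = |d_1| = 47. So ||D|| = 47.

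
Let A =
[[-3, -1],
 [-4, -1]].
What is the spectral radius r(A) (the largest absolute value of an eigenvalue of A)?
r(A) = (4 + sqrt(20))/2 ≈ 4.2361

The eigenvalues of A are the roots of its characteristic polynomial. With M = A (coefficients from the trace and determinant):
  p(λ) = det(λ I - M) = λ^2 + 4λ - 1.
For λ^2 + 4λ - 1 the discriminant is 20. It is nonnegative but not a perfect square, so the roots are real and irrational: λ = (-4 ± sqrt(20))/2 ≈ 0.2361, -4.2361.
Thus the eigenvalues (to 4 decimals) are 0.2361 (modulus 0.2361); -4.2361 (modulus 4.2361). The spectral radius is the largest modulus: r(A) = (4 + sqrt(20))/2 ≈ 4.2361. (Cross-check: r(A) ≤ ||A||_2 ≈ 5.1926; equality holds whenever A is normal, though it can also hold for some non-normal A.)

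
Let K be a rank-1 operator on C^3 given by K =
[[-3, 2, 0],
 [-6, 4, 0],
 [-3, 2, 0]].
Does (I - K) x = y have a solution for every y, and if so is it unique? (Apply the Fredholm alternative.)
(I - K) is singular (det(I - K) = 0, i.e. 1 ∈ sigma(K)). (I - K) x = y is solvable iff y ⊥ ker((I - K)^*) = span{(-3, 2, 0)}, i.e. iff -3y_1 + 2y_2 = 0. When solvable, the solutions are x = y + c·(1, 2, 1), c arbitrary (ker(I - K) = span{(1, 2, 1)}, dimension 1).

K has rank 1, so it is an outer product K = u v^T: every row of K is a multiple of one row vector. Reading off the entries, u = (1, 2, 1) and v = (-3, 2, 0) (row i of K equals u_i·v^T). A rank-one matrix u v^T satisfies K u = u (v·u) and kills the (2)-dimensional subspace v^⊥, so its characteristic polynomial is lambda^2 (lambda - v·u) with v·u = tr K = 1. Hence the eigenvalues of I - K are 1 (multiplicity 2) and 1 - (1) = 0, so det(I - K) = 0. (Direct check: I - K =
[[4, -2, 0],
 [6, -3, 0],
 [3, -2, 1]]
has determinant 0.) So 1 is an eigenvalue of K and (I - K) is not invertible. The finite-dimensional Fredholm alternative says: either (I - K) is invertible, or ker(I - K) ≠ {0} and then range(I - K) = ker((I - K)^*)^⊥, with dim ker(I - K) = dim ker((I - K)^*). We are in the second case, so we need both kernels. Kernel of I - K: (I - K) u = u - u (v·u) = u - u = 0, so ker(I - K) = span{u} = span{(1, 2, 1)} (it is exactly 1-dimensional because rank(I - K) = 2). Kernel of the adjoint: K is real, so (I - K)^* = I - K^T = I - v u^T, and (I - v u^T) v = v - v (u·v) = 0; hence ker((I - K)^*) = span{v} = span{(-3, 2, 0)}. Therefore (I - K) x = y is solvable iff <y, v> = 0, i.e. iff -3y_1 + 2y_2 = 0. When this holds, K y = u (v·y) = 0, so (I - K) y = y and x = y is a particular solution; the full solution set is the line x = y + c·u = y + c·(1, 2, 1), c ∈ C.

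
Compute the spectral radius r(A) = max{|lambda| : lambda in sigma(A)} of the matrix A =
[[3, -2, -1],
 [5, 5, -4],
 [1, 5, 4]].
r(A) ≈ 7.2055

The eigenvalues of A are the roots of its characteristic polynomial. With M = A (coefficients from the trace, the sum of principal 2x2 minors, and det A):
  p(λ) = det(λ I - M) = λ^3 - 12λ^2 + 78λ - 148.
No integer candidate from the rational root theorem (±divisors of 148) is a root, so the roots are irrational. The cubic discriminant is Δ = -142992 < 0, so there is one real root and a complex-conjugate pair. p(2) = -32 and p(3) = 5 have opposite signs, so a root lies in (2, 3); Newton's method refines it to λ ≈ 2.8506. Dividing out (λ - (2.8506)) leaves approximately λ^2 - 9.1494λ + 51.9186. For λ^2 - 9.1494λ + 51.9186 the discriminant is -123.9633. It is negative, so the remaining roots are the complex-conjugate pair λ ≈ 4.5747 ± 5.5669i. Their product equals the constant term, so |λ|^2 ≈ 51.9186 and |λ| ≈ 7.2055.
Thus the eigenvalues (to 4 decimals) are 2.8506 (modulus 2.8506); 4.5747 ± 5.5669i (modulus 7.2055). The spectral radius is the largest modulus: r(A) ≈ 7.2055. (Cross-check: r(A) ≤ ||A||_2 ≈ 8.5252; equality holds whenever A is normal, though it can also hold for some non-normal A.)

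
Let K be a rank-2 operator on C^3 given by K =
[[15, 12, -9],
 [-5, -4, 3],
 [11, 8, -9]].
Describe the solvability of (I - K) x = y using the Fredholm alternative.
(I - K) is invertible (det(I - K) = -25 ≠ 0), so for every y in C^3 the equation (I - K) x = y has a unique solution.

K has rank 2 and factors as K = U V^T = u1 v1^T + u2 v2^T with u1 = (-3, 1, -1), v1 = (-2, -2, 0), u2 = (3, -1, 3), v2 = (3, 2, -3) (multiplying out reproduces the displayed K). The nonzero eigenvalues of U V^T coincide with those of the 2 x 2 matrix G = V^T U = [[v1·u1, v1·u2], [v2·u1, v2·u2]] = [[4, -4], [-4, -2]], and by the Sylvester determinant identity det(I_3 - U V^T) = det(I_2 - V^T U) = det([[-3, 4], [4, 3]]) = (-3)(3) - (4)(4) = -25. (Direct check: I - K =
[[-14, -12, 9],
 [5, 5, -3],
 [-11, -8, 10]]
has determinant -25.) The finite-dimensional Fredholm alternative says: either (I - K) is invertible, or ker(I - K) ≠ {0} and then range(I - K) = ker((I - K)^*)^⊥, with dim ker(I - K) = dim ker((I - K)^*). Since det(I - K) ≠ 0, 1 is not an eigenvalue of K and ker(I - K) = {0}, so we are in the first case: for every y there is a unique x = (I - K)^(-1) y. (Explicitly, by the Woodbury identity, (I - U V^T)^(-1) = I + U (I_2 - G)^(-1) V^T.)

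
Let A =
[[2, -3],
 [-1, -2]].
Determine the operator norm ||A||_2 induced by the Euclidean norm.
||A||_2 = sqrt((18 + sqrt(128))/2) ≈ 3.8284 (= sqrt(largest eigenvalue of A^T A))

||A||_2 = sigma_max(A) = sqrt(lambda_max(A^T A)). Form the symmetric matrix M = A^T A =
[[5, -4],
 [-4, 13]].
Its characteristic polynomial (trace, determinant of M give the coefficients) is
  p(λ) = det(λ I - M) = λ^2 - 18λ + 49.
For λ^2 - 18λ + 49 the discriminant is 128. It is nonnegative but not a perfect square, so the roots are real and irrational: λ = (18 ± sqrt(128))/2 ≈ 14.6569, 3.3431.
So the eigenvalues of A^T A are ≈ 3.3431, 14.6569 (all ≥ 0, as they must be for A^T A). The largest is λ_max = (18 + sqrt(128))/2 ≈ 14.6569, hence ||A||_2 = sqrt(λ_max) = sqrt((18 + sqrt(128))/2) ≈ 3.8284.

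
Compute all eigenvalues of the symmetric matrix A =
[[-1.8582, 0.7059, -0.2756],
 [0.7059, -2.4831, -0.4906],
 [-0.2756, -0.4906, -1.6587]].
sigma(A) ≈ {-3, -2, -1}

A is real symmetric, so its spectrum consists of real eigenvalues. Expanding the characteristic polynomial of the displayed matrix gives
  det(λ I - A) = p(λ) = λ^3 + (6)λ^2 + (11)λ + (6).
Solving p(λ) = 0 yields eigenvalues ≈ -3, -2, -1. (A is shown rounded to 4 decimals, so these recover the underlying integer eigenvalues to within that precision.)
Verification: the trace of A = -6 equals the sum of eigenvalues -6, and det(A) ≈ -6.0001 matches the eigenvalue product -6.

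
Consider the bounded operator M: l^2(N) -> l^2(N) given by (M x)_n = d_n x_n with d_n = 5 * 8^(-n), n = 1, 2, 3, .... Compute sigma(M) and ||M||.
sigma(M) = {5 * 8^(-n) : n ≥ 1} ∪ {0}; ||M|| = 5/8

A bounded diagonal operator on l^2 with diagonal entries d_n has spectrum equal to the closure of {d_n : n ≥ 1}: every d_n is an eigenvalue (with eigenvector e_n), so {d_n} ⊂ sigma(M); the spectrum is closed, so its closure is too; and for lambda not in the closure, (M - lambda I) has bounded inverse (the diagonal entries 1/(d_n - lambda) are bounded). For our sequence d_n = 5 * 8^(-n), n = 1, 2, 3, ...:
  - {d_n} = {5 * 8^(-n) : n ≥ 1}; the only limit point is 0
  - closure = {5 * 8^(-n) : n ≥ 1} ∪ {0}
For the norm: a diagonal operator has ||M|| = sup_n |d_n|. Here d_n = 5 * 8^(-n) is positive and decreasing, so sup_n |d_n| = d_1 = 5/8. So ||M|| = 5/8.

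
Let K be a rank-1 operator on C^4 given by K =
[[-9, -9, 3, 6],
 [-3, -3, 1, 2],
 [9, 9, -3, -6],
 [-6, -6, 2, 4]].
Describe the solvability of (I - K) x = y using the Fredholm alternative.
(I - K) is invertible (det(I - K) = 12 ≠ 0), so for every y in C^4 the equation (I - K) x = y has a unique solution.

K has rank 1, so it is an outer product K = u v^T: every row of K is a multiple of one row vector. Reading off the entries, u = (3, 1, -3, 2) and v = (-3, -3, 1, 2) (row i of K equals u_i·v^T). A rank-one matrix u v^T satisfies K u = u (v·u) and kills the (3)-dimensional subspace v^⊥, so its characteristic polynomial is lambda^3 (lambda - v·u) with v·u = tr K = -11. Hence the eigenvalues of I - K are 1 (multiplicity 3) and 1 - (-11) = 12, so det(I - K) = 12. (Direct check: I - K =
[[10, 9, -3, -6],
 [3, 4, -1, -2],
 [-9, -9, 4, 6],
 [6, 6, -2, -3]]
has determinant 12.) The finite-dimensional Fredholm alternative says: either (I - K) is invertible, or ker(I - K) ≠ {0} and then range(I - K) = ker((I - K)^*)^⊥, with dim ker(I - K) = dim ker((I - K)^*). Since det(I - K) ≠ 0, 1 is not an eigenvalue of K and ker(I - K) = {0}, so we are in the first case: for every y there is a unique x = (I - K)^(-1) y. Explicitly, by the Sherman–Morrison formula, (I - u v^T)^(-1) = I + u v^T/(1 - v·u), i.e. (I - K)^(-1) = I + K/(12).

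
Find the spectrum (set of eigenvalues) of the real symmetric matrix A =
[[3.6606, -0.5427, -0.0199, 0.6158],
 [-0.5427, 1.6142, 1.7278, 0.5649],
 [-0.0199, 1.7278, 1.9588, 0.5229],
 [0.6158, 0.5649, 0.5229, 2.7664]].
sigma(A) ≈ {0, 2, 4} (4 with multiplicity 2)

A is real symmetric, so its spectrum consists of real eigenvalues. Expanding the characteristic polynomial of the displayed matrix gives
  det(λ I - A) = p(λ) = λ^4 + (-10)λ^3 + (32)λ^2 + (-32.0015)λ + (0.0014).
Solving p(λ) = 0 yields eigenvalues ≈ 0, 2, 4, 4. (A is shown rounded to 4 decimals, so these recover the underlying integer eigenvalues to within that precision.)
Verification: the trace of A = 10 equals the sum of eigenvalues 10, and det(A) ≈ 0.0014 matches the eigenvalue product 0.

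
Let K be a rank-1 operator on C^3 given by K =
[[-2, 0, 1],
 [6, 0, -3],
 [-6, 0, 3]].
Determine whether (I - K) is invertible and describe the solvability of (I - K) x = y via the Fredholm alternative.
(I - K) is singular (det(I - K) = 0, i.e. 1 ∈ sigma(K)). (I - K) x = y is solvable iff y ⊥ ker((I - K)^*) = span{(-2, 0, 1)}, i.e. iff -2y_1 + y_3 = 0. When solvable, the solutions are x = y + c·(1, -3, 3), c arbitrary (ker(I - K) = span{(1, -3, 3)}, dimension 1).

K has rank 1, so it is an outer product K = u v^T: every row of K is a multiple of one row vector. Reading off the entries, u = (1, -3, 3) and v = (-2, 0, 1) (row i of K equals u_i·v^T). A rank-one matrix u v^T satisfies K u = u (v·u) and kills the (2)-dimensional subspace v^⊥, so its characteristic polynomial is lambda^2 (lambda - v·u) with v·u = tr K = 1. Hence the eigenvalues of I - K are 1 (multiplicity 2) and 1 - (1) = 0, so det(I - K) = 0. (Direct check: I - K =
[[3, 0, -1],
 [-6, 1, 3],
 [6, 0, -2]]
has determinant 0.) So 1 is an eigenvalue of K and (I - K) is not invertible. The finite-dimensional Fredholm alternative says: either (I - K) is invertible, or ker(I - K) ≠ {0} and then range(I - K) = ker((I - K)^*)^⊥, with dim ker(I - K) = dim ker((I - K)^*). We are in the second case, so we need both kernels. Kernel of I - K: (I - K) u = u - u (v·u) = u - u = 0, so ker(I - K) = span{u} = span{(1, -3, 3)} (it is exactly 1-dimensional because rank(I - K) = 2). Kernel of the adjoint: K is real, so (I - K)^* = I - K^T = I - v u^T, and (I - v u^T) v = v - v (u·v) = 0; hence ker((I - K)^*) = span{v} = span{(-2, 0, 1)}. Therefore (I - K) x = y is solvable iff <y, v> = 0, i.e. iff -2y_1 + y_3 = 0. When this holds, K y = u (v·y) = 0, so (I - K) y = y and x = y is a particular solution; the full solution set is the line x = y + c·u = y + c·(1, -3, 3), c ∈ C.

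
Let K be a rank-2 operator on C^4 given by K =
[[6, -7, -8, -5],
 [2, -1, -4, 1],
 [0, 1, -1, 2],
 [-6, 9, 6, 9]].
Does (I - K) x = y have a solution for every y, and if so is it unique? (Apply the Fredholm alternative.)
(I - K) is invertible (det(I - K) = -20 ≠ 0), so for every y in C^4 the equation (I - K) x = y has a unique solution.

K has rank 2 and factors as K = U V^T = u1 v1^T + u2 v2^T with u1 = (-3, -1, 0, 3), v1 = (-2, 2, 3, 1), u2 = (1, -1, -1, -3), v2 = (0, -1, 1, -2) (multiplying out reproduces the displayed K). The nonzero eigenvalues of U V^T coincide with those of the 2 x 2 matrix G = V^T U = [[v1·u1, v1·u2], [v2·u1, v2·u2]] = [[7, -10], [-5, 6]], and by the Sylvester determinant identity det(I_4 - U V^T) = det(I_2 - V^T U) = det([[-6, 10], [5, -5]]) = (-6)(-5) - (10)(5) = -20. (Direct check: I - K =
[[-5, 7, 8, 5],
 [-2, 2, 4, -1],
 [0, -1, 2, -2],
 [6, -9, -6, -8]]
has determinant -20.) The finite-dimensional Fredholm alternative says: either (I - K) is invertible, or ker(I - K) ≠ {0} and then range(I - K) = ker((I - K)^*)^⊥, with dim ker(I - K) = dim ker((I - K)^*). Since det(I - K) ≠ 0, 1 is not an eigenvalue of K and ker(I - K) = {0}, so we are in the first case: for every y there is a unique x = (I - K)^(-1) y. (Explicitly, by the Woodbury identity, (I - U V^T)^(-1) = I + U (I_2 - G)^(-1) V^T.)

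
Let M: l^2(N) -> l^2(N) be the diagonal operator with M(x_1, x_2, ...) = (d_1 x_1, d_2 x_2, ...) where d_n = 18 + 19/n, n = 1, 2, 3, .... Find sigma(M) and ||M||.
sigma(M) = {18 + 19/n : n ≥ 1} ∪ {18}; ||M|| = 37

A bounded diagonal operator on l^2 with diagonal entries d_n has spectrum equal to the closure of {d_n : n ≥ 1}: every d_n is an eigenvalue (with eigenvector e_n), so {d_n} ⊂ sigma(M); the spectrum is closed, so its closure is too; and for lambda not in the closure, (M - lambda I) has bounded inverse (the diagonal entries 1/(d_n - lambda) are bounded). For our sequence d_n = 18 + 19/n, n = 1, 2, 3, ...:
  - {d_n} = {18 + 19/n : n ≥ 1}; the only limit point is 18
  - closure = {18 + 19/n : n ≥ 1} ∪ {18}
For the norm: a diagonal operator has ||M|| = sup_n |d_n|. Here d_n = 18 + 19/n is positive and decreasing, so sup_n |d_n| = d_1 = 18 + 19 = 37. So ||M|| = 37.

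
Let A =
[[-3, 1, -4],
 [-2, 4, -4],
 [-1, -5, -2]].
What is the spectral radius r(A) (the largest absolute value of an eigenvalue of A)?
r(A) ≈ 6.1286

The eigenvalues of A are the roots of its characteristic polynomial. With M = A (coefficients from the trace, the sum of principal 2x2 minors, and det A):
  p(λ) = det(λ I - M) = λ^3 + λ^2 - 36λ - 28.
No integer candidate from the rational root theorem (±divisors of 28) is a root, so the roots are irrational. The cubic discriminant is Δ = 185008 > 0, so there are three distinct real roots. p(-7) = -70 and p(-6) = 8 have opposite signs, so a root lies in (-7, -6); Newton's method refines it to λ ≈ -6.1286. p(-1) = 8 and p(0) = -28 have opposite signs, so a root lies in (-1, 0); Newton's method refines it to λ ≈ -0.774. p(5) = -58 and p(6) = 8 have opposite signs, so a root lies in (5, 6); Newton's method refines it to λ ≈ 5.9026. Check (Vieta): the three roots sum to -1, matching tr M = -1.
Thus the eigenvalues (to 4 decimals) are -6.1286 (modulus 6.1286); -0.774 (modulus 0.774); 5.9026 (modulus 5.9026). The spectral radius is the largest modulus: r(A) ≈ 6.1286. (Cross-check: r(A) ≤ ||A||_2 ≈ 7.6199; equality holds whenever A is normal, though it can also hold for some non-normal A.)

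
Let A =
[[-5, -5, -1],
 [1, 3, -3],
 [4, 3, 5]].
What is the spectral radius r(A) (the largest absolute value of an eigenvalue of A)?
r(A) ≈ 3.0452

The eigenvalues of A are the roots of its characteristic polynomial. With M = A (coefficients from the trace, the sum of principal 2x2 minors, and det A):
  p(λ) = det(λ I - M) = λ^3 - 3λ^2 - 7λ + 26.
No integer candidate from the rational root theorem (±divisors of 26) is a root, so the roots are irrational. The cubic discriminant is Δ = -3803 < 0, so there is one real root and a complex-conjugate pair. p(-3) = -7 and p(-2) = 20 have opposite signs, so a root lies in (-3, -2); Newton's method refines it to λ ≈ -2.8038. Dividing out (λ - (-2.8038)) leaves approximately λ^2 - 5.8038λ + 9.273. For λ^2 - 5.8038λ + 9.273 the discriminant is -3.4075. It is negative, so the remaining roots are the complex-conjugate pair λ ≈ 2.9019 ± 0.923i. Their product equals the constant term, so |λ|^2 ≈ 9.273 and |λ| ≈ 3.0452.
Thus the eigenvalues (to 4 decimals) are -2.8038 (modulus 2.8038); 2.9019 ± 0.923i (modulus 3.0452). The spectral radius is the largest modulus: r(A) ≈ 3.0452. (Cross-check: r(A) ≤ ||A||_2 ≈ 9.5976; equality holds whenever A is normal, though it can also hold for some non-normal A.)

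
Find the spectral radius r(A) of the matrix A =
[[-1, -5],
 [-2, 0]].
r(A) = (1 + sqrt(41))/2 ≈ 3.7016

The eigenvalues of A are the roots of its characteristic polynomial. With M = A (coefficients from the trace and determinant):
  p(λ) = det(λ I - M) = λ^2 + λ - 10.
For λ^2 + λ - 10 the discriminant is 41. It is nonnegative but not a perfect square, so the roots are real and irrational: λ = (-1 ± sqrt(41))/2 ≈ 2.7016, -3.7016.
Thus the eigenvalues (to 4 decimals) are 2.7016 (modulus 2.7016); -3.7016 (modulus 3.7016). The spectral radius is the largest modulus: r(A) = (1 + sqrt(41))/2 ≈ 3.7016. (Cross-check: r(A) ≤ ||A||_2 ≈ 5.1167; equality holds whenever A is normal, though it can also hold for some non-normal A.)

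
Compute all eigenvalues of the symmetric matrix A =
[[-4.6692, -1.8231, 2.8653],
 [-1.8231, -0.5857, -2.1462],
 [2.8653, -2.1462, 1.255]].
sigma(A) ≈ {-6, -2, 4}

A is real symmetric, so its spectrum consists of real eigenvalues. Expanding the characteristic polynomial of the displayed matrix gives
  det(λ I - A) = p(λ) = λ^3 + (4)λ^2 + (-20)λ + (-47.9989).
Solving p(λ) = 0 yields eigenvalues ≈ -6, -2, 4. (A is shown rounded to 4 decimals, so these recover the underlying integer eigenvalues to within that precision.)
Verification: the trace of A = -4 equals the sum of eigenvalues -4, and det(A) ≈ 47.9989 matches the eigenvalue product 48.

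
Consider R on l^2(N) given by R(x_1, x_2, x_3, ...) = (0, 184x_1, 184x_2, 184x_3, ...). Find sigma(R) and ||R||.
sigma(R) = closed disk {z in C : |z| ≤ 184}; ||R|| = 184

Note R = 184·U where U is the unit right shift (U x)_k = x_{k-1} (with x_0 := 0); so ||R|| = 184||U|| and sigma(R) = 184·sigma(U). ||R x||^2 = sum_{k≥1} |184x_k|^2 = 33856||x||^2, so ||R|| = 184 and sigma(R) ⊂ {|z| ≤ 184}. For any |lambda| < 184, the equation (R - lambda I) x = 0 forces x_1 = 0, then 184x_k = lambda x_{k+1} ⇒ x = 0, so R has no eigenvalues. But (R - lambda I) is not surjective for |lambda| < 184: solving (R - lambda I) x = e_1 would require x_n proportional to (lambda/184)^(-n), which is not in l^2. So every |lambda| < 184 lies in the residual spectrum. The boundary |lambda| = 184 is in the approximate point spectrum (the spectrum is closed). Hence sigma(R) is the closed disk of radius 184.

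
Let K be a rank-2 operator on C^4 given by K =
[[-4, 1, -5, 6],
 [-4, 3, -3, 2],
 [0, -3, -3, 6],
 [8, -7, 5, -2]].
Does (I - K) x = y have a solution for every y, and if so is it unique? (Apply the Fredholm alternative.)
(I - K) is invertible (det(I - K) = -63 ≠ 0), so for every y in C^4 the equation (I - K) x = y has a unique solution.

K has rank 2 and factors as K = U V^T = u1 v1^T + u2 v2^T with u1 = (-3, -1, -3, 1), v1 = (2, -1, 2, -2), u2 = (-1, 1, -3, -3), v2 = (-2, 2, -1, 0) (multiplying out reproduces the displayed K). The nonzero eigenvalues of U V^T coincide with those of the 2 x 2 matrix G = V^T U = [[v1·u1, v1·u2], [v2·u1, v2·u2]] = [[-13, -3], [7, 7]], and by the Sylvester determinant identity det(I_4 - U V^T) = det(I_2 - V^T U) = det([[14, 3], [-7, -6]]) = (14)(-6) - (3)(-7) = -63. (Direct check: I - K =
[[5, -1, 5, -6],
 [4, -2, 3, -2],
 [0, 3, 4, -6],
 [-8, 7, -5, 3]]
has determinant -63.) The finite-dimensional Fredholm alternative says: either (I - K) is invertible, or ker(I - K) ≠ {0} and then range(I - K) = ker((I - K)^*)^⊥, with dim ker(I - K) = dim ker((I - K)^*). Since det(I - K) ≠ 0, 1 is not an eigenvalue of K and ker(I - K) = {0}, so we are in the first case: for every y there is a unique x = (I - K)^(-1) y. (Explicitly, by the Woodbury identity, (I - U V^T)^(-1) = I + U (I_2 - G)^(-1) V^T.)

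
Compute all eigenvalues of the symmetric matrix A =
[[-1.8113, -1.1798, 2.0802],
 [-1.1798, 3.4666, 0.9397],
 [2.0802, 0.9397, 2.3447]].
sigma(A) ≈ {-3, 3, 4}

A is real symmetric, so its spectrum consists of real eigenvalues. Expanding the characteristic polynomial of the displayed matrix gives
  det(λ I - A) = p(λ) = λ^3 + (-4)λ^2 + (-9)λ + (36).
Solving p(λ) = 0 yields eigenvalues ≈ -3, 3, 4. (A is shown rounded to 4 decimals, so these recover the underlying integer eigenvalues to within that precision.)
Verification: the trace of A = 4 equals the sum of eigenvalues 4, and det(A) ≈ -35.9999 matches the eigenvalue product -36.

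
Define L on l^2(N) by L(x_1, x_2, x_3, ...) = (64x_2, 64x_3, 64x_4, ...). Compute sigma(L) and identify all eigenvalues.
sigma(L) = closed disk {z in C : |z| ≤ 64}; sigma_p(L) = open disk {z in C : |z| < 64}

Note L = 64·V where V is the unit left shift (V x)_k = x_{k+1}; so sigma(L) = 64·sigma(V) and ||L|| = 64||V||. ||L x||^2 = 4096sum_{k≥2} |x_k|^2 ≤ 4096||x||^2, with equality on {x : x_1 = 0}, so ||L|| = 64. For any lambda with |lambda| < 64, set r = lambda/64 (|r| < 1); the vector x = (1, r, r^2, ...) is in l^2 and satisfies L x = 64(r, r^2, ...) = lambda x, so lambda is an eigenvalue. On the boundary |lambda| = 64 the geometric series diverges, so no l^2 eigenvector exists, but these lambda lie in the approximate point spectrum. Hence sigma(L) is the closed disk of radius 64 and sigma_p(L) is the open disk.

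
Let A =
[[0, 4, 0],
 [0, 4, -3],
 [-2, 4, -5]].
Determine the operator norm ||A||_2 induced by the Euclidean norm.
||A||_2 ≈ 8.714 (= sqrt(largest eigenvalue of A^T A))

||A||_2 = sigma_max(A) = sqrt(lambda_max(A^T A)). Form the symmetric matrix M = A^T A =
[[4, -8, 10],
 [-8, 48, -32],
 [10, -32, 34]].
Its characteristic polynomial (trace, sum of principal 2x2 minors, determinant of M give the coefficients) is
  p(λ) = det(λ I - M) = λ^3 - 86λ^2 + 772λ - 576.
No integer candidate from the rational root theorem (±divisors of 576) is a root, so the roots are irrational. The cubic discriminant is Δ = 1781420352 > 0, so there are three distinct real roots. p(0) = -576 and p(1) = 111 have opposite signs, so a root lies in (0, 1); Newton's method refines it to λ ≈ 0.8204. p(9) = 135 and p(10) = -456 have opposite signs, so a root lies in (9, 10); Newton's method refines it to λ ≈ 9.2466. p(75) = -4551 and p(76) = 336 have opposite signs, so a root lies in (75, 76); Newton's method refines it to λ ≈ 75.933. Check (Vieta): the three roots sum to 86, matching tr M = 86.
So the eigenvalues of A^T A are ≈ 0.8204, 9.2466, 75.933 (all ≥ 0, as they must be for A^T A). The largest is λ_max ≈ 75.933, hence ||A||_2 = sqrt(λ_max) ≈ 8.714.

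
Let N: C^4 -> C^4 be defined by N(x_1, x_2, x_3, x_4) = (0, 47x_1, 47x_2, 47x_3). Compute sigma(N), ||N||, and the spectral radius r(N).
sigma(N) = {0}; ||N|| = 47; r(N) = 0. (N is nilpotent with N^4 = 0.)

On C^4, N is a strictly lower-triangular matrix with 47 on the subdiagonal and zeros elsewhere, so its characteristic polynomial is lambda^4 and every eigenvalue is 0: sigma(N) = {0}. For the operator norm, N e_i = 47e_{i+1} for i = 1, ..., 3 and N e_4 = 0, so the singular values of N are 47 (with multiplicity 3) and 0; hence ||N|| = 47. The spectral radius r(N) = max|lambda| = 0. Note ||N|| > r(N) — characteristic of non-normal nilpotent operators. Indeed N^4 = 0.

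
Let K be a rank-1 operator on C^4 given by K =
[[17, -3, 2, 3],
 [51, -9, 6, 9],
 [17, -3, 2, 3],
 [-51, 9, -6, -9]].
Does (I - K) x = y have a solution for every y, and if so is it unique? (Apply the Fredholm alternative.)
(I - K) is singular (det(I - K) = 0, i.e. 1 ∈ sigma(K)). (I - K) x = y is solvable iff y ⊥ ker((I - K)^*) = span{(17, -3, 2, 3)}, i.e. iff 17y_1 - 3y_2 + 2y_3 + 3y_4 = 0. When solvable, the solutions are x = y + c·(1, 3, 1, -3), c arbitrary (ker(I - K) = span{(1, 3, 1, -3)}, dimension 1).

K has rank 1, so it is an outer product K = u v^T: every row of K is a multiple of one row vector. Reading off the entries, u = (1, 3, 1, -3) and v = (17, -3, 2, 3) (row i of K equals u_i·v^T). A rank-one matrix u v^T satisfies K u = u (v·u) and kills the (3)-dimensional subspace v^⊥, so its characteristic polynomial is lambda^3 (lambda - v·u) with v·u = tr K = 1. Hence the eigenvalues of I - K are 1 (multiplicity 3) and 1 - (1) = 0, so det(I - K) = 0. (Direct check: I - K =
[[-16, 3, -2, -3],
 [-51, 10, -6, -9],
 [-17, 3, -1, -3],
 [51, -9, 6, 10]]
has determinant 0.) So 1 is an eigenvalue of K and (I - K) is not invertible. The finite-dimensional Fredholm alternative says: either (I - K) is invertible, or ker(I - K) ≠ {0} and then range(I - K) = ker((I - K)^*)^⊥, with dim ker(I - K) = dim ker((I - K)^*). We are in the second case, so we need both kernels. Kernel of I - K: (I - K) u = u - u (v·u) = u - u = 0, so ker(I - K) = span{u} = span{(1, 3, 1, -3)} (it is exactly 1-dimensional because rank(I - K) = 3). Kernel of the adjoint: K is real, so (I - K)^* = I - K^T = I - v u^T, and (I - v u^T) v = v - v (u·v) = 0; hence ker((I - K)^*) = span{v} = span{(17, -3, 2, 3)}. Therefore (I - K) x = y is solvable iff <y, v> = 0, i.e. iff 17y_1 - 3y_2 + 2y_3 + 3y_4 = 0. When this holds, K y = u (v·y) = 0, so (I - K) y = y and x = y is a particular solution; the full solution set is the line x = y + c·u = y + c·(1, 3, 1, -3), c ∈ C.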